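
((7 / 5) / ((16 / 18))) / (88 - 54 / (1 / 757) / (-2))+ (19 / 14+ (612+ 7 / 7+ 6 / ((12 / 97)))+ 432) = 6292757561 / 5747560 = 1094.86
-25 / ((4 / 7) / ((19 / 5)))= -665 / 4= -166.25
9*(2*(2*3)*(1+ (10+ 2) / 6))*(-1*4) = -1296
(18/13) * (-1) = -18/13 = -1.38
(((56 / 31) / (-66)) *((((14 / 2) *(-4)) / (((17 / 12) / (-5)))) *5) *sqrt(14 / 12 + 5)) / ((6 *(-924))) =700 *sqrt(222) / 1721709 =0.01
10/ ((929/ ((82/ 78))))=0.01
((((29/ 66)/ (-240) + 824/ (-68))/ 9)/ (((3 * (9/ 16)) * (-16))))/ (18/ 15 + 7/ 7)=3263533/ 143957088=0.02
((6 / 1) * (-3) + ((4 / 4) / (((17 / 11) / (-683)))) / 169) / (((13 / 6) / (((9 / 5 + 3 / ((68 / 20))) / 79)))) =-81022536 / 250798535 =-0.32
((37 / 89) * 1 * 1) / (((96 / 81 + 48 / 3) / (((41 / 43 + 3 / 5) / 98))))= 166833 / 435053360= 0.00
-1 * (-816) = 816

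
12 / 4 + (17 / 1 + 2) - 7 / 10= 21.30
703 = 703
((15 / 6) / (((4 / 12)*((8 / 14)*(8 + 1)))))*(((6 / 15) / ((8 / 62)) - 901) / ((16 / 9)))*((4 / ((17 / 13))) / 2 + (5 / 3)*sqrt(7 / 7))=-10245039 / 4352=-2354.10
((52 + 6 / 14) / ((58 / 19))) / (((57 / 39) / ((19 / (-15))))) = -90649 / 6090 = -14.88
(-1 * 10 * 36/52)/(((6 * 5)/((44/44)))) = -3/13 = -0.23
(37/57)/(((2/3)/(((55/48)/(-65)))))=-0.02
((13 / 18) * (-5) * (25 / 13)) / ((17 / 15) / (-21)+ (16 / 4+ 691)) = -0.01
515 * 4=2060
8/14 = 4/7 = 0.57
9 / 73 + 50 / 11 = 3749 / 803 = 4.67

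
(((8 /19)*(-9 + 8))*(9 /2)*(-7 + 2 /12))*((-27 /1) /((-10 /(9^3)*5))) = 2421009 /475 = 5096.86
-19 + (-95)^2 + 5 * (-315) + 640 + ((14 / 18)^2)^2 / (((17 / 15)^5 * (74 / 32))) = 11448326231153 / 1418437143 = 8071.08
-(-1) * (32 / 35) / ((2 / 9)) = 144 / 35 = 4.11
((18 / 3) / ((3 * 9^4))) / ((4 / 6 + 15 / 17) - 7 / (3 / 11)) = -17 / 1345005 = -0.00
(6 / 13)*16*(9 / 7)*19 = 16416 / 91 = 180.40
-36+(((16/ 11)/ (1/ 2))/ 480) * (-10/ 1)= -1190/ 33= -36.06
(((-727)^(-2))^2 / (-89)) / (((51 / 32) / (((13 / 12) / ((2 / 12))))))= -208 / 1267937440534299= -0.00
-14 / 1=-14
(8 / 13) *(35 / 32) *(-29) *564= -143115 / 13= -11008.85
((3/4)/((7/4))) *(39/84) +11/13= 2663/2548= 1.05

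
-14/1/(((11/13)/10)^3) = -30758000/1331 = -23108.94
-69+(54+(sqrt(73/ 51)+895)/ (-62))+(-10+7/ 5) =-11791/ 310- sqrt(3723)/ 3162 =-38.05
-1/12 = -0.08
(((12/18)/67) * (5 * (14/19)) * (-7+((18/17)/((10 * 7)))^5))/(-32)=6868616619001/856530510071250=0.01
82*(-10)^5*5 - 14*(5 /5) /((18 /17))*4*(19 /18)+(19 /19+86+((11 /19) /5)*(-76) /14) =-116234913407 /2835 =-40999969.46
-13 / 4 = -3.25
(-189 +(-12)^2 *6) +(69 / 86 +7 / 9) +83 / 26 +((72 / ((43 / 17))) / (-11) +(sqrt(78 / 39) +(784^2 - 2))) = sqrt(2) +34053043091 / 55341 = 615332.60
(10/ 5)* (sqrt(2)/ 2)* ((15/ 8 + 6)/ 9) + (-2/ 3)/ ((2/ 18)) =-6 + 7* sqrt(2)/ 8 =-4.76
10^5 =100000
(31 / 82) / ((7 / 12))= 186 / 287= 0.65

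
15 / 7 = 2.14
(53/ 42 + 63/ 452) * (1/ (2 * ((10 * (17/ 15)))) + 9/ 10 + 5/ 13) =11159539/ 5993520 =1.86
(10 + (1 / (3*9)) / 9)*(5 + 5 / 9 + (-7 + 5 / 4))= -17017 / 8748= -1.95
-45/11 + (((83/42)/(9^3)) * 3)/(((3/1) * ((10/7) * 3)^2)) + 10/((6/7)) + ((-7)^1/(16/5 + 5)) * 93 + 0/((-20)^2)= -127499650969/1775406600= -71.81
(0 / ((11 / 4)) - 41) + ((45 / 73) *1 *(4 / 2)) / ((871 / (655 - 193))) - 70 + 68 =-2692489 / 63583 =-42.35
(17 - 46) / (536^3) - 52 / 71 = -8007516171 / 10933336576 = -0.73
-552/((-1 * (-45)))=-184/15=-12.27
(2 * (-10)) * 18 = -360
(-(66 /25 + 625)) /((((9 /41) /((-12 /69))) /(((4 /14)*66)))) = 113226256 /12075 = 9376.92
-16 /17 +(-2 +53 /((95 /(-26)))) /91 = -23568 /20995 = -1.12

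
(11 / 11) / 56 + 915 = 51241 / 56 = 915.02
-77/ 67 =-1.15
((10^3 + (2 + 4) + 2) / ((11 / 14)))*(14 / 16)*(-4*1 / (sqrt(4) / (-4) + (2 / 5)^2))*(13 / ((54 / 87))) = 276601.07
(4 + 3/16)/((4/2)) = 67/32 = 2.09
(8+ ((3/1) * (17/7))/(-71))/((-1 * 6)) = -3925/2982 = -1.32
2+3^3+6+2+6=43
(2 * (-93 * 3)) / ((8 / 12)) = -837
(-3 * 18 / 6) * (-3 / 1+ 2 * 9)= -135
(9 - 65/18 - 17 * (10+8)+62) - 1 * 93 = -331.61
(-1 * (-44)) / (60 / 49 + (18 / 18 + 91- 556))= -539 / 5669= -0.10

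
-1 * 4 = -4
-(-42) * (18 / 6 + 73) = 3192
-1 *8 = -8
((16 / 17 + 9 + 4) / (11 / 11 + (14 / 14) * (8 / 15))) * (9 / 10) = 6399 / 782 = 8.18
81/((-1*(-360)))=9/40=0.22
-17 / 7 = -2.43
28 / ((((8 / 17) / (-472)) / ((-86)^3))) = 17862996704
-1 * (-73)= 73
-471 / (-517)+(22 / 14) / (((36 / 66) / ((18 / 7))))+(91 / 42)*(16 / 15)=12118382 / 1139985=10.63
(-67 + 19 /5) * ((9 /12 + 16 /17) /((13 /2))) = -3634 /221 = -16.44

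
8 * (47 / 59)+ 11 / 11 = 435 / 59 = 7.37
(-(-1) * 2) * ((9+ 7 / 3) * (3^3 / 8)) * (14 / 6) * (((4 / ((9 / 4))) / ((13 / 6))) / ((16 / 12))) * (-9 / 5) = -12852 / 65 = -197.72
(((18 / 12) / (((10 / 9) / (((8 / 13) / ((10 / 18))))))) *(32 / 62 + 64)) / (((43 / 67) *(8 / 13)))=325620 / 1333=244.28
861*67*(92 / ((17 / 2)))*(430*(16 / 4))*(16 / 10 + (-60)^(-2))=438238832164 / 255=1718583655.55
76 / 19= 4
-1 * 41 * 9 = -369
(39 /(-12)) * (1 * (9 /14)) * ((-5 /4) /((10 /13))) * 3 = 4563 /448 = 10.19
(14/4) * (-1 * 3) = -21/2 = -10.50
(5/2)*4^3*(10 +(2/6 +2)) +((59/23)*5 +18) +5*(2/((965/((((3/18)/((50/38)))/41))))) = 9118875404/4549975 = 2004.16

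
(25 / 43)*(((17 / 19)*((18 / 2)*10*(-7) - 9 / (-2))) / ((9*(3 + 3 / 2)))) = -8.03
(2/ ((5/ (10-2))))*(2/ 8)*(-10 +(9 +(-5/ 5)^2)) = 0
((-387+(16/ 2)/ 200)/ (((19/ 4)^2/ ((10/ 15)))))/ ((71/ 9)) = -928704/ 640775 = -1.45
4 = 4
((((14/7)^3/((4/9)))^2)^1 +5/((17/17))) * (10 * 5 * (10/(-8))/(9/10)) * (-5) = 1028125/9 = 114236.11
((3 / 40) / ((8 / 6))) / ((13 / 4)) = 9 / 520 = 0.02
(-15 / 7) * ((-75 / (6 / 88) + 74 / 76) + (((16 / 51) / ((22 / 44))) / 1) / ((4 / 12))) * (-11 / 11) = -10631325 / 4522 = -2351.02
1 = 1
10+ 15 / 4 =55 / 4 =13.75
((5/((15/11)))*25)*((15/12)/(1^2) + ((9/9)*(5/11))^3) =59625/484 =123.19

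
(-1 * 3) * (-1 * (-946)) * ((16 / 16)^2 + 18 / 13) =-87978 / 13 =-6767.54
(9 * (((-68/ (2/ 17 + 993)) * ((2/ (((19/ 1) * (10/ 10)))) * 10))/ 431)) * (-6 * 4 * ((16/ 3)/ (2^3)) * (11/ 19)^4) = 48743988480/ 18017515128727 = 0.00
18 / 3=6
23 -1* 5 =18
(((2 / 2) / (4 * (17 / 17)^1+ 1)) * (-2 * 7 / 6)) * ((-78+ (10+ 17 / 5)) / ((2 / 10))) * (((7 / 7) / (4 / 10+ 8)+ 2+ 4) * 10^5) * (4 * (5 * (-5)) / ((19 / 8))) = -34952000000 / 9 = -3883555555.56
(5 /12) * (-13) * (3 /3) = -65 /12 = -5.42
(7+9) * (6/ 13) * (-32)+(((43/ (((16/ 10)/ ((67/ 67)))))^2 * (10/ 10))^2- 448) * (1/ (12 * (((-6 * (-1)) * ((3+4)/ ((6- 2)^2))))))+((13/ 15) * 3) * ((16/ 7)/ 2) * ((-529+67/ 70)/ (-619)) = 987988740242347/ 60564940800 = 16312.88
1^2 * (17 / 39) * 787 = 13379 / 39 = 343.05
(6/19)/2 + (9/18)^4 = 67/304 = 0.22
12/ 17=0.71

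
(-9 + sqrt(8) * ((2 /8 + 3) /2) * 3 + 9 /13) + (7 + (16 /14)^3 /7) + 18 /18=-2948 /31213 + 39 * sqrt(2) /4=13.69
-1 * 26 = -26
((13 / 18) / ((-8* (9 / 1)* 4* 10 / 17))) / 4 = -221 / 207360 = -0.00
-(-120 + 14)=106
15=15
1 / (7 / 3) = 3 / 7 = 0.43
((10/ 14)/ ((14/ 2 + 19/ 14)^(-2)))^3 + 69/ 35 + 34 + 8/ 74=59336660488923997/ 477786706880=124190.69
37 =37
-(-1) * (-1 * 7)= -7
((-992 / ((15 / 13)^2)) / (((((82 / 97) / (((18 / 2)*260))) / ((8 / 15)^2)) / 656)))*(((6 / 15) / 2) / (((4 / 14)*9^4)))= -1515344789504 / 36905625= -41060.00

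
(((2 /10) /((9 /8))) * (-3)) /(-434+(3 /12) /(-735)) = 1568 /1275961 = 0.00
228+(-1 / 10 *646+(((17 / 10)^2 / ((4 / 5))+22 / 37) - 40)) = 377717 / 2960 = 127.61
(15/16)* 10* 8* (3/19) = 225/19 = 11.84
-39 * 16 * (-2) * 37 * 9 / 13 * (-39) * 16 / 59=-19948032 / 59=-338102.24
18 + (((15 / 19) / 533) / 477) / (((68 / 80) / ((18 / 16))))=328479447 / 18248854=18.00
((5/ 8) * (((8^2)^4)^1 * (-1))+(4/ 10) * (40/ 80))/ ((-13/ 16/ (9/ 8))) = 943718382/ 65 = 14518744.34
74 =74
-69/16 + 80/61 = -2929/976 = -3.00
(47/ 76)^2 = 0.38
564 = 564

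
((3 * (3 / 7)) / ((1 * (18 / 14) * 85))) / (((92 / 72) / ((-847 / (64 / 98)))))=-373527 / 31280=-11.94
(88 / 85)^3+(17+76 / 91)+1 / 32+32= 91162151839 / 1788332000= 50.98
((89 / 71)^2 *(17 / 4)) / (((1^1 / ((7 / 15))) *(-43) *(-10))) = 942599 / 130057800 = 0.01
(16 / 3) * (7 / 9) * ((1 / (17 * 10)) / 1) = 56 / 2295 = 0.02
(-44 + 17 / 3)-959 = -2992 / 3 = -997.33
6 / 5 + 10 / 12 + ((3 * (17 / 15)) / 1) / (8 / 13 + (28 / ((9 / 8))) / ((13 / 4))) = 35491 / 14520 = 2.44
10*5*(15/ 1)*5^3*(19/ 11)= 1781250/ 11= 161931.82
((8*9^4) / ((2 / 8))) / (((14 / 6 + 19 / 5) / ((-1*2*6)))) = -9447840 / 23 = -410775.65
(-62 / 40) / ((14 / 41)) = -1271 / 280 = -4.54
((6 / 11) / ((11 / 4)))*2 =0.40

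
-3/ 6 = -1/ 2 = -0.50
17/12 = 1.42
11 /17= 0.65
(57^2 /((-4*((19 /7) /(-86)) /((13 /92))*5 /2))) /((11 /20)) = 669123 /253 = 2644.75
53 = 53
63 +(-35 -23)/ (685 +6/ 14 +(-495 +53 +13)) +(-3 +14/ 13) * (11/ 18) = 25873261/ 420030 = 61.60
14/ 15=0.93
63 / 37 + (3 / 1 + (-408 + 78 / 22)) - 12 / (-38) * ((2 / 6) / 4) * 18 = -3087618 / 7733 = -399.28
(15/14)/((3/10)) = 3.57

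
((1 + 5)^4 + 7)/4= 1303/4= 325.75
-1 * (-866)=866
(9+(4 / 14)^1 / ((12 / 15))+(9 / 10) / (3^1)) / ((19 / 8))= 2704 / 665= 4.07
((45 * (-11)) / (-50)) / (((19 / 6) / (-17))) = -5049 / 95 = -53.15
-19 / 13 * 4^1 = -76 / 13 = -5.85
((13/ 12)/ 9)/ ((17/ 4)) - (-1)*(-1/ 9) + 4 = 3.92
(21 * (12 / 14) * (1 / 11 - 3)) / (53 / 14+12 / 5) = -40320 / 4763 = -8.47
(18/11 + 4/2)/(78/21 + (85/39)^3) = 16609320/64252859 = 0.26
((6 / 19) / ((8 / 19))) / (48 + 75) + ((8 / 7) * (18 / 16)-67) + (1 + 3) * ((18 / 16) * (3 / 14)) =-5309 / 82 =-64.74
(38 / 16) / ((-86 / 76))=-361 / 172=-2.10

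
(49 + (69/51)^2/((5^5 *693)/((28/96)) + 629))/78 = 0.63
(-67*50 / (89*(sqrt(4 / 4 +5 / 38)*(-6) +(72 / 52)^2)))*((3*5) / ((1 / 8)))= 4646959200 / 19888207 +382717400*sqrt(1634) / 19888207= 1011.53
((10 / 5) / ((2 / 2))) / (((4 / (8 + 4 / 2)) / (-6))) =-30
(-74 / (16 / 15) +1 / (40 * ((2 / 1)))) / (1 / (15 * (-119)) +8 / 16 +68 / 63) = -5942979 / 135272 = -43.93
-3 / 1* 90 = -270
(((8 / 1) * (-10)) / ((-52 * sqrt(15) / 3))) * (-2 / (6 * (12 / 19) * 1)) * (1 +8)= -19 * sqrt(15) / 13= -5.66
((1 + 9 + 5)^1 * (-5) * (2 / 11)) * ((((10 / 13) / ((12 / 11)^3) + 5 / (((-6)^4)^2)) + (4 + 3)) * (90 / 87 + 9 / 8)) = -62921971925 / 281428992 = -223.58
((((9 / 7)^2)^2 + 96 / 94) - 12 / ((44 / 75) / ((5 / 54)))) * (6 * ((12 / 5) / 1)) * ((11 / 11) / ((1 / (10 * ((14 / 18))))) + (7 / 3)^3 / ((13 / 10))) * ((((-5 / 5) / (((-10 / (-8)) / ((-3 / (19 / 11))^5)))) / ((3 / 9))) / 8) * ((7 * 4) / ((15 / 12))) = 18504753344580096 / 370659639805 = 49923.84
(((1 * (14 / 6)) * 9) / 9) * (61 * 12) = 1708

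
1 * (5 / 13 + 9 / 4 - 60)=-2983 / 52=-57.37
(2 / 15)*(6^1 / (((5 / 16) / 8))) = 20.48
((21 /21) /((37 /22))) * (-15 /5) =-66 /37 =-1.78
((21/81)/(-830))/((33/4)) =-0.00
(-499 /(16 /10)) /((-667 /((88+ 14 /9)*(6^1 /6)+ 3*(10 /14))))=14413615 /336168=42.88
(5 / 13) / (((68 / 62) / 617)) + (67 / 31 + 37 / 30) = 22583986 / 102765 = 219.76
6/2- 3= 0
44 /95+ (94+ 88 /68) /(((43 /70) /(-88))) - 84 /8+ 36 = -1892441977 /138890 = -13625.47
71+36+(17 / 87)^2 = 810172 / 7569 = 107.04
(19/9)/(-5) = -19/45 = -0.42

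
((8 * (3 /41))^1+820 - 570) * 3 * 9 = 277398 /41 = 6765.80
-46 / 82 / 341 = -23 / 13981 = -0.00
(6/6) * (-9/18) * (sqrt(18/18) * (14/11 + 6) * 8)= -320/11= -29.09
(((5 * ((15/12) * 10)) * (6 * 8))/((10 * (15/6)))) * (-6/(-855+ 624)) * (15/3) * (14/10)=240/11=21.82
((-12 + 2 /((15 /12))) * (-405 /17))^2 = 17740944 /289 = 61387.35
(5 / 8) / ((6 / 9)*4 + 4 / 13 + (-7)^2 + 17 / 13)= 195 / 16624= 0.01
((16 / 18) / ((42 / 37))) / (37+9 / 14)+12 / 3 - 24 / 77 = 4063828 / 1095633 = 3.71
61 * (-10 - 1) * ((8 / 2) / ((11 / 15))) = -3660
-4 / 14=-2 / 7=-0.29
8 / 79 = 0.10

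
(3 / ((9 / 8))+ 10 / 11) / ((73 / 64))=7552 / 2409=3.13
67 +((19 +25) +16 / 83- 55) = 4664 / 83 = 56.19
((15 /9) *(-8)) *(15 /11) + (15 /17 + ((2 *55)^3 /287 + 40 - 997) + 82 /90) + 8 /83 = 734530304117 /200453715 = 3664.34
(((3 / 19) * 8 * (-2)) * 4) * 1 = -192 / 19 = -10.11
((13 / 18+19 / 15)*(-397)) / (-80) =71063 / 7200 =9.87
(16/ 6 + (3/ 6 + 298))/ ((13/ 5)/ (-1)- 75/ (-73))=-659555/ 3444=-191.51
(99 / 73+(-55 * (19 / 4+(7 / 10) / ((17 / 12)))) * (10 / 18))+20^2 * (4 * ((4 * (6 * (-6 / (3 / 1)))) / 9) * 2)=-769568557 / 44676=-17225.55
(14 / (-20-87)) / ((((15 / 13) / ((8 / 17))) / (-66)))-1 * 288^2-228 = -756417308 / 9095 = -83168.48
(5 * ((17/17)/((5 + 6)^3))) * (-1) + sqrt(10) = 3.16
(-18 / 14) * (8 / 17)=-0.61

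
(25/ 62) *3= 75/ 62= 1.21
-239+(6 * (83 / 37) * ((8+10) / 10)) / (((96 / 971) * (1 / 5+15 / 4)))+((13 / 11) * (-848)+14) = -149851601 / 128612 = -1165.14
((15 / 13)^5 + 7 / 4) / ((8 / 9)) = 50728959 / 11881376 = 4.27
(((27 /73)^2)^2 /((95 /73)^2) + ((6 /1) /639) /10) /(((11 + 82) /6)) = 245631556 /317566167675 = 0.00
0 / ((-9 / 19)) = 0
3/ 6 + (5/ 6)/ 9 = 16/ 27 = 0.59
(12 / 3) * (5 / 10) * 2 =4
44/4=11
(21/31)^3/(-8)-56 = -56.04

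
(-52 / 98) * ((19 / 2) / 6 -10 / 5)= 65 / 294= 0.22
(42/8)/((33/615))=4305/44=97.84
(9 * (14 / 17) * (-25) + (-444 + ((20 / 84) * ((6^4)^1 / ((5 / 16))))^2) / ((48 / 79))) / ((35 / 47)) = 251160938579 / 116620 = 2153669.51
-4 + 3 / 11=-41 / 11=-3.73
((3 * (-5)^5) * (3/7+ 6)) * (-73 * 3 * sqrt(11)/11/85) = 46818.19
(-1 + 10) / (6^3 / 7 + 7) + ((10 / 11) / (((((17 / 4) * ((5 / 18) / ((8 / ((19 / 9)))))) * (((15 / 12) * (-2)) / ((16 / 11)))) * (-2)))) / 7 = 26027667 / 72498965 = 0.36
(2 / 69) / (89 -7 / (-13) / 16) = 416 / 1277811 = 0.00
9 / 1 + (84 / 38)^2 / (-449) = 1457037 / 162089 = 8.99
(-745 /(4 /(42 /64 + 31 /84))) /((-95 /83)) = 8520863 /51072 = 166.84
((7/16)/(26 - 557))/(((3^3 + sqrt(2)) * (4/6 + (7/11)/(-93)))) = -2387/51471600 + 2387 * sqrt(2)/1389733200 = -0.00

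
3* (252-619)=-1101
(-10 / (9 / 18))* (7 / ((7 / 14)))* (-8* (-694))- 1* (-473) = -1554087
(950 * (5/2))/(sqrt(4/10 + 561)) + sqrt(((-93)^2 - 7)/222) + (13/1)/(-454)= -13/454 + sqrt(479631)/111 + 2375 * sqrt(14035)/2807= 106.45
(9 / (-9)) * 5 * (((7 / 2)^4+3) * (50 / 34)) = -306125 / 272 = -1125.46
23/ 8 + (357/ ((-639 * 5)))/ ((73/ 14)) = 1774807/ 621960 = 2.85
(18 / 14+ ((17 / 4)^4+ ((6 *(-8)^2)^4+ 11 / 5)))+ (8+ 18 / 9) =194819719590627 / 8960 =21743272275.74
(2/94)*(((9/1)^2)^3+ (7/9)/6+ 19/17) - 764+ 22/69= 10463026501/992358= 10543.60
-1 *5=-5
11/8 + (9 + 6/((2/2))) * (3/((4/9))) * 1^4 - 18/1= 677/8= 84.62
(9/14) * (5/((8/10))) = 225/56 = 4.02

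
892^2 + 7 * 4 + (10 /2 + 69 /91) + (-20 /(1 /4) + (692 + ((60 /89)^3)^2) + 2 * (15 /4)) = 72027378272215371101 /90450594954902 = 796317.35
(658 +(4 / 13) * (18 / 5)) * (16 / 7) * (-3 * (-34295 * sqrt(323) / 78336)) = 146926639 * sqrt(323) / 74256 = 35560.70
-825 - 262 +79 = -1008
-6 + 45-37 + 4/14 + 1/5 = 87/35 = 2.49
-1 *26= -26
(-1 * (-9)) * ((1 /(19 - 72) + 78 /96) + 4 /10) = 45549 /4240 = 10.74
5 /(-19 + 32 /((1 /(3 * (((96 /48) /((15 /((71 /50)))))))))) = -625 /103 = -6.07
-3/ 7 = -0.43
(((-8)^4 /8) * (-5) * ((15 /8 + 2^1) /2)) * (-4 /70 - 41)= 1425504 /7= 203643.43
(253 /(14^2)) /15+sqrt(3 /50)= 0.33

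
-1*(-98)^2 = -9604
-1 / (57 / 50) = -0.88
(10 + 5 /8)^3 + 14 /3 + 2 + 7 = 1863367 /1536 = 1213.13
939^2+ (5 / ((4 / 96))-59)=881782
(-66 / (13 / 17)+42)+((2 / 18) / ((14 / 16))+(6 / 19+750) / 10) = 2400352 / 77805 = 30.85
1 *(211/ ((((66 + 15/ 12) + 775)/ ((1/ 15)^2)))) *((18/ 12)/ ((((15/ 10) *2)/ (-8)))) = -3376/ 758025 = -0.00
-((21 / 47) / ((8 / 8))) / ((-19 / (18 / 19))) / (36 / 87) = 1827 / 33934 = 0.05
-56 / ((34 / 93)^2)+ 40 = -109526 / 289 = -378.98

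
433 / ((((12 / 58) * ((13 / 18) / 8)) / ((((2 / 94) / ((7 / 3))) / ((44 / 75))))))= 16951950 / 47047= 360.32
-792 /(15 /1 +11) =-30.46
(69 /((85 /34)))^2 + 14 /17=324098 /425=762.58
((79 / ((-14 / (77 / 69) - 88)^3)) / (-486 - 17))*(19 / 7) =25289 / 60298195384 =0.00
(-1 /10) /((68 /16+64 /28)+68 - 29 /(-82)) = -574 /429865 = -0.00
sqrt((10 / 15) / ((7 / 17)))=sqrt(714) / 21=1.27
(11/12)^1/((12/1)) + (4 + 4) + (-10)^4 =1441163/144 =10008.08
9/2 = 4.50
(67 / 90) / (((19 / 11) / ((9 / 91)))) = 737 / 17290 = 0.04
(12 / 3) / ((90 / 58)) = 116 / 45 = 2.58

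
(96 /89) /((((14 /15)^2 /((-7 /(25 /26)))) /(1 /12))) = -468 /623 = -0.75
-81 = -81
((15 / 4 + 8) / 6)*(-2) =-47 / 12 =-3.92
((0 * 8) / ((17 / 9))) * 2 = 0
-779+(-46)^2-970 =367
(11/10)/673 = 11/6730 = 0.00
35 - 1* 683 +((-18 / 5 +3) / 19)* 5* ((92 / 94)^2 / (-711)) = -6445736180 / 9947127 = -648.00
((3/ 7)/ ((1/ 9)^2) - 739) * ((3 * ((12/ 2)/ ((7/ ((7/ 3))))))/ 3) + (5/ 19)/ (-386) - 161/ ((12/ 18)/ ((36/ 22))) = -1018612311/ 564718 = -1803.75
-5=-5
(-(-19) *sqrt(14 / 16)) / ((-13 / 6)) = -57 *sqrt(14) / 26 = -8.20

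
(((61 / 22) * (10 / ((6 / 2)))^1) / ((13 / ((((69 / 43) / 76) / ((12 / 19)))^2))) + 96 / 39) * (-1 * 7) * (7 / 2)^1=-24500617841 / 406129152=-60.33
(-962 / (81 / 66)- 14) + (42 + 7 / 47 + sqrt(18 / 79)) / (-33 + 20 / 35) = -799.17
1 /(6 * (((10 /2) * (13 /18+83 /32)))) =48 /4775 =0.01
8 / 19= 0.42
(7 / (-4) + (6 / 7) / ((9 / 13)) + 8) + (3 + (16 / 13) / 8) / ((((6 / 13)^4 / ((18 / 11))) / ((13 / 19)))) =8985773 / 105336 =85.31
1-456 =-455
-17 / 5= -3.40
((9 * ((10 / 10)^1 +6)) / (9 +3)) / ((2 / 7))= 147 / 8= 18.38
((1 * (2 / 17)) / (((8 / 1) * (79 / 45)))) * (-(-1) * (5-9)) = -45 / 1343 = -0.03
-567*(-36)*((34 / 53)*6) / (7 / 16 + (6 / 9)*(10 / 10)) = 199874304 / 2809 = 71154.97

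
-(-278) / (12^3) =139 / 864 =0.16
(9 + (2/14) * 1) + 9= 127/7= 18.14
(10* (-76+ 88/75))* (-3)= 11224/5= 2244.80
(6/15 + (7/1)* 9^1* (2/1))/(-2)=-316/5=-63.20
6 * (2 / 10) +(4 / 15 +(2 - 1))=37 / 15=2.47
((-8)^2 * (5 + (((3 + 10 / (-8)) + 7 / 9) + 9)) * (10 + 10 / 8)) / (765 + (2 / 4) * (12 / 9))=35700 / 2297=15.54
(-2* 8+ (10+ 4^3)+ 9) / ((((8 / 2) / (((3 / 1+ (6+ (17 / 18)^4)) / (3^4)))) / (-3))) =-68896435 / 11337408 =-6.08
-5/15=-1/3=-0.33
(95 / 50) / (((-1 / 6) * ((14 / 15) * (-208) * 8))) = 171 / 23296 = 0.01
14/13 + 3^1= 53/13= 4.08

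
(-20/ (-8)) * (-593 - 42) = -3175/ 2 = -1587.50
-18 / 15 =-6 / 5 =-1.20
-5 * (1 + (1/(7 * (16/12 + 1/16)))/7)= -16655/3283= -5.07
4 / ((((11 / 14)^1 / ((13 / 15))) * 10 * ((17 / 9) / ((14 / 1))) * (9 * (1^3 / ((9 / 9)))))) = 5096 / 14025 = 0.36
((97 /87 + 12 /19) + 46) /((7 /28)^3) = 5051200 /1653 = 3055.78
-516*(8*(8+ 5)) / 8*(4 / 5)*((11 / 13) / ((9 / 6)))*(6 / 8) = -11352 / 5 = -2270.40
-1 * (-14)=14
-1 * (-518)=518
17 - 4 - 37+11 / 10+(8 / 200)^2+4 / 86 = -1228289 / 53750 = -22.85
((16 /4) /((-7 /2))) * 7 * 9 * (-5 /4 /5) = 18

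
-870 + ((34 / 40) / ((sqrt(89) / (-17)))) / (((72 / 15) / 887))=-870 -256343 *sqrt(89) / 8544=-1153.04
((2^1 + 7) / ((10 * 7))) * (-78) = -351 / 35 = -10.03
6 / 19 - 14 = -260 / 19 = -13.68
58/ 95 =0.61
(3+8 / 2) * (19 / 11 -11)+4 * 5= -494 / 11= -44.91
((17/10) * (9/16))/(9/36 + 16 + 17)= 153/5320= 0.03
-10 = -10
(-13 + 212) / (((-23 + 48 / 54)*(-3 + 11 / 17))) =153 / 40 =3.82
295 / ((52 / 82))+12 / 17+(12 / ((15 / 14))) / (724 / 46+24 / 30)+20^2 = 364258025 / 420342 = 866.58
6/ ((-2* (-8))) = 3/ 8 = 0.38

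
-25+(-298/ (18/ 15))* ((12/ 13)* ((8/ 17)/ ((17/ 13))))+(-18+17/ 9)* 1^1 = -123.60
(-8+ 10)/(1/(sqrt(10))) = 2 * sqrt(10) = 6.32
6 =6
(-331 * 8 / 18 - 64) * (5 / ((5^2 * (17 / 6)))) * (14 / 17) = -10640 / 867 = -12.27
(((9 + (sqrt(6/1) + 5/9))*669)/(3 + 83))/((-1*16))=-223/48 -669*sqrt(6)/1376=-5.84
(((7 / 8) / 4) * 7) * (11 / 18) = 539 / 576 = 0.94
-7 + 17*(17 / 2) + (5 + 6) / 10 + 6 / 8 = 2787 / 20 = 139.35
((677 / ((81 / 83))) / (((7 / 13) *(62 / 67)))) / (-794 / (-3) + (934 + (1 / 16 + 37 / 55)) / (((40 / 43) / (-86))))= -430692776800 / 26651447024391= -0.02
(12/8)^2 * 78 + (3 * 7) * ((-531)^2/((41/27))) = 319758165/82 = 3899489.82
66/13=5.08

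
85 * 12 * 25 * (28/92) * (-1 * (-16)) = 2856000/23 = 124173.91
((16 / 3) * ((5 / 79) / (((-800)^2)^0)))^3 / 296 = 64000 / 492545961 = 0.00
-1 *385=-385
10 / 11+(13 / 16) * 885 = 719.97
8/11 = 0.73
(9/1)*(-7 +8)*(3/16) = 27/16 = 1.69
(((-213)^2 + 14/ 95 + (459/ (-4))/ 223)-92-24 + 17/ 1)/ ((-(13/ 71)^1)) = -247241.84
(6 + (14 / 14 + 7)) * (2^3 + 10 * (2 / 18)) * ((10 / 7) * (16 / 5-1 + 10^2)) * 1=167608 / 9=18623.11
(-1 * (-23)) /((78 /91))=161 /6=26.83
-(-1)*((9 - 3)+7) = 13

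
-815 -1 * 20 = -835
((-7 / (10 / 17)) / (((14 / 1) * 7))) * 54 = -459 / 70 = -6.56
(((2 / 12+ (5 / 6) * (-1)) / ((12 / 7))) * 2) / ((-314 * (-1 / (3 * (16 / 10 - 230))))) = 3997 / 2355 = 1.70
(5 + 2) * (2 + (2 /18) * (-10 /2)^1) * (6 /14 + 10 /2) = 494 /9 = 54.89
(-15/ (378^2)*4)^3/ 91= -0.00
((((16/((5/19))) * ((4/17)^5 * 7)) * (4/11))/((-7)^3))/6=-622592/11479543845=-0.00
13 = 13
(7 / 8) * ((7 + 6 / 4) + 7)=217 / 16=13.56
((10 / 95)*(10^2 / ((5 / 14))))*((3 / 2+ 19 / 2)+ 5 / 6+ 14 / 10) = 22232 / 57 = 390.04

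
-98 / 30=-49 / 15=-3.27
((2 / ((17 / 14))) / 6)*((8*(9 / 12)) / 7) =4 / 17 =0.24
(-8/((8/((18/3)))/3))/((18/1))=-1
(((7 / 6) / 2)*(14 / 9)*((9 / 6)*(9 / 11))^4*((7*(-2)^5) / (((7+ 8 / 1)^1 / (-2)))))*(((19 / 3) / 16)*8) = 14252679 / 73205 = 194.70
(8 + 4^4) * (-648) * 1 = -171072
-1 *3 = -3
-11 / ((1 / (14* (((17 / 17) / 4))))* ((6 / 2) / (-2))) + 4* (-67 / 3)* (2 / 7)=1 / 7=0.14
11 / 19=0.58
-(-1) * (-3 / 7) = -3 / 7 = -0.43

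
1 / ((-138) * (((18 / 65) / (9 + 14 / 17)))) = -10855 / 42228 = -0.26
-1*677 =-677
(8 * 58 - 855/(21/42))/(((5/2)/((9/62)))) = -11214/155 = -72.35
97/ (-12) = -97/ 12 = -8.08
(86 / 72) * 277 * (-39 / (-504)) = 25.60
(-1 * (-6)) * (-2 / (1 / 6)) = -72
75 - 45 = 30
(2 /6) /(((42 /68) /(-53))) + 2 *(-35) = -6212 /63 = -98.60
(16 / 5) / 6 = 8 / 15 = 0.53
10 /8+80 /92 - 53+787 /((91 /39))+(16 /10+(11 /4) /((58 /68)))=291.23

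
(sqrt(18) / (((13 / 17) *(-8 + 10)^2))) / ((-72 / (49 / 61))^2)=40817 *sqrt(2) / 334354176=0.00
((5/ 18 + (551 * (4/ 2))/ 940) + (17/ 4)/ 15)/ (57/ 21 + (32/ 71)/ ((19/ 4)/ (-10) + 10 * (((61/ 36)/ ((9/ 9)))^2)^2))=501669958005181/ 787119978346668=0.64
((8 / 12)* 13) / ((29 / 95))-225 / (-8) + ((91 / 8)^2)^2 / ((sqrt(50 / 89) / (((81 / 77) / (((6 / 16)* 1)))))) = 39335 / 696 + 264503421* sqrt(178) / 56320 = 62714.82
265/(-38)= -265/38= -6.97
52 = 52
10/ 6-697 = -2086/ 3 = -695.33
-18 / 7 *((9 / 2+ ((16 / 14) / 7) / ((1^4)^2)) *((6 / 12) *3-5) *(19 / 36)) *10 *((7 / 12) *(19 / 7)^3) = 297783485 / 115248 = 2583.85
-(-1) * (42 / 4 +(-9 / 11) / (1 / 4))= 159 / 22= 7.23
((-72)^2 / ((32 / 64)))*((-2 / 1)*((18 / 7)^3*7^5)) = -5925685248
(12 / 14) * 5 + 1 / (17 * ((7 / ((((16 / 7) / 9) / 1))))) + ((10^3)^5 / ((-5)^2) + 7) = 299880000000084625 / 7497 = 40000000000011.29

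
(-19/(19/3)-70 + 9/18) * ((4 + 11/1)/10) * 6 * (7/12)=-3045/8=-380.62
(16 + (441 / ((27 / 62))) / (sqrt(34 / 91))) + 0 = 16 + 1519 * sqrt(3094) / 51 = 1672.71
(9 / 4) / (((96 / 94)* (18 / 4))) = 47 / 96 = 0.49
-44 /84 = -11 /21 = -0.52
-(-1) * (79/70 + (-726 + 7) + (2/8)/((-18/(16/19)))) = -8593061/11970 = -717.88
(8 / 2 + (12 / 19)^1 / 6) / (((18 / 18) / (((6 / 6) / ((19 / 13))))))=1014 / 361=2.81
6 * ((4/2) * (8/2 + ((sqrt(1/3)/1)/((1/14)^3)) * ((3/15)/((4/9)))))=48 + 24696 * sqrt(3)/5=8602.95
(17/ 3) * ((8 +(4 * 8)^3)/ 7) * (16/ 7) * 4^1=35660288/ 147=242586.99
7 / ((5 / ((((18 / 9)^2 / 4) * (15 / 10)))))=2.10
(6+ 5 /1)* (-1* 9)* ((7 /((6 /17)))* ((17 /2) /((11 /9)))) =-54621 /4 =-13655.25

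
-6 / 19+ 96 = 1818 / 19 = 95.68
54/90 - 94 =-467/5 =-93.40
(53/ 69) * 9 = 159/ 23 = 6.91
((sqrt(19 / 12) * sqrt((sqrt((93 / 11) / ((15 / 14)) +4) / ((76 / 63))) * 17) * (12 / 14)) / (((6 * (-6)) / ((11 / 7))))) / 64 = -sqrt(119) * 165^(3 / 4) * 218^(1 / 4) / 376320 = -0.01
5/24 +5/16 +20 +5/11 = 11075/528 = 20.98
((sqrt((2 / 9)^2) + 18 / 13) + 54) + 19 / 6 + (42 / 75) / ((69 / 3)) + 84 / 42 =8180351 / 134550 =60.80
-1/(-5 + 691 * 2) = -1/1377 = -0.00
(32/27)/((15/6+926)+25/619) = 39616/31037391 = 0.00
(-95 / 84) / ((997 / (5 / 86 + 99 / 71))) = -120365 / 73052184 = -0.00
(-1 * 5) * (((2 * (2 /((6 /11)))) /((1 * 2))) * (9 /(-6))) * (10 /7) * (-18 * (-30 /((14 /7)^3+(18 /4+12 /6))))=297000 /203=1463.05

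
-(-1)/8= 1/8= 0.12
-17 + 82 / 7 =-37 / 7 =-5.29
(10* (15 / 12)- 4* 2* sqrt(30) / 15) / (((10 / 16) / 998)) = 19960- 63872* sqrt(30) / 75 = 15295.45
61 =61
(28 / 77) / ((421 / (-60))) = -240 / 4631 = -0.05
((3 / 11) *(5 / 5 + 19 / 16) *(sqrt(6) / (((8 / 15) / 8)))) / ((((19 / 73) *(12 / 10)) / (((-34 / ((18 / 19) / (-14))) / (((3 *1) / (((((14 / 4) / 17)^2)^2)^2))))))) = 2577586647125 *sqrt(6) / 166393973256192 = 0.04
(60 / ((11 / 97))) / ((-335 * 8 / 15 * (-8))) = 4365 / 11792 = 0.37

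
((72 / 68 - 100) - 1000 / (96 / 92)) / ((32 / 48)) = -53921 / 34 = -1585.91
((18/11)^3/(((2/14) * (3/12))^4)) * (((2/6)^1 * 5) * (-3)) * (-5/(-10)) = -8961684480/1331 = -6733046.19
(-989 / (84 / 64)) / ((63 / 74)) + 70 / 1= -1078366 / 1323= -815.09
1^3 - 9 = -8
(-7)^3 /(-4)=343 /4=85.75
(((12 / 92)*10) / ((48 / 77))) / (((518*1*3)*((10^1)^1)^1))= 11 / 81696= 0.00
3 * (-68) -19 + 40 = -183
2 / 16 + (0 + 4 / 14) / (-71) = 481 / 3976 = 0.12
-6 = -6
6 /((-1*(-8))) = 3 /4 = 0.75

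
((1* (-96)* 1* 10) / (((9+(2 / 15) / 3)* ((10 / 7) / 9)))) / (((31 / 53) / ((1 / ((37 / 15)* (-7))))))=30909600 / 466829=66.21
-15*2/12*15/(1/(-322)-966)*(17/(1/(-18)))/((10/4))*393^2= -228272533020/311053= -733870.22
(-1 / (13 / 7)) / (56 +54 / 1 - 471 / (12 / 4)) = 7 / 611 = 0.01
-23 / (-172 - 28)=23 / 200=0.12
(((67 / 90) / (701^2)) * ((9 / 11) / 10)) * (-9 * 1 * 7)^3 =-16753149 / 540541100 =-0.03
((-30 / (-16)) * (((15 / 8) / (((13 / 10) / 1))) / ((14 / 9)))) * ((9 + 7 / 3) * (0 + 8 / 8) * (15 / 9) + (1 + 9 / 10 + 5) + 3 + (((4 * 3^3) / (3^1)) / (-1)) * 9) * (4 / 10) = -1195605 / 5824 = -205.29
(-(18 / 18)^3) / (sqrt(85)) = -sqrt(85) / 85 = -0.11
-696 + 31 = -665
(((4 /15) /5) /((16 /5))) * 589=589 /60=9.82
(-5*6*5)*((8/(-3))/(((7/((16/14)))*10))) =320/49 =6.53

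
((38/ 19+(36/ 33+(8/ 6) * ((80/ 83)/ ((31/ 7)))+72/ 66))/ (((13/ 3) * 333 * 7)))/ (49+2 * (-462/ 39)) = 379714/ 21705542397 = 0.00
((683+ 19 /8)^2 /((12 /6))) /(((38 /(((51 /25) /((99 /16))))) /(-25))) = -511075913 /10032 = -50944.57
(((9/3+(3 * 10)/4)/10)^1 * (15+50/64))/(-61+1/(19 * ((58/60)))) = -1168671/4298368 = -0.27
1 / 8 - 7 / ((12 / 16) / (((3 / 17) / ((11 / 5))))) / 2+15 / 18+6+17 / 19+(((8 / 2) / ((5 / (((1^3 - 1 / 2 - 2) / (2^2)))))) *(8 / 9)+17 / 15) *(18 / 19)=3538699 / 426360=8.30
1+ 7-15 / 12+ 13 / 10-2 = 6.05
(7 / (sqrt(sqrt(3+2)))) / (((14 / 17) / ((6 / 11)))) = 51 * 5^(3 / 4) / 55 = 3.10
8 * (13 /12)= 26 /3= 8.67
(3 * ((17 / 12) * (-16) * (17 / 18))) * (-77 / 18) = 22253 / 81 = 274.73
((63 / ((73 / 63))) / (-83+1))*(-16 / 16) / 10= 3969 / 59860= 0.07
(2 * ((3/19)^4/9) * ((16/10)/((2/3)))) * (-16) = -3456/651605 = -0.01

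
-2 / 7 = -0.29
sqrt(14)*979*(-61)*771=-46043349*sqrt(14)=-172278436.90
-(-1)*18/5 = 18/5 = 3.60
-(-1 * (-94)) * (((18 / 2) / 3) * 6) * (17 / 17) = -1692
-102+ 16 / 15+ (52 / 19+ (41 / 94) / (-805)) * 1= -423542461 / 4313190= -98.20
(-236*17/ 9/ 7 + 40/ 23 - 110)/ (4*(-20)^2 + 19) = -249146/ 2345931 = -0.11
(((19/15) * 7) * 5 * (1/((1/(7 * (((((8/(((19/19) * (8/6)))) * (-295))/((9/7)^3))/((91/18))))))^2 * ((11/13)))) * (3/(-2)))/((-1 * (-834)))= -5446831047700/43470999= -125298.04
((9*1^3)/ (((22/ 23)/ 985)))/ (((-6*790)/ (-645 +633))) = 40779/ 1738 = 23.46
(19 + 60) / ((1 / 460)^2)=16716400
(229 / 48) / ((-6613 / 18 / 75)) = -51525 / 52904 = -0.97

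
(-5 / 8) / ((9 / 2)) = -0.14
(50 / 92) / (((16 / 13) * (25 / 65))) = 845 / 736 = 1.15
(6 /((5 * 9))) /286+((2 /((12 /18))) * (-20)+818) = 1625911 /2145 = 758.00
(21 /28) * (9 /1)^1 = 27 /4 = 6.75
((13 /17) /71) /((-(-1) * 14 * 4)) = 13 /67592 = 0.00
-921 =-921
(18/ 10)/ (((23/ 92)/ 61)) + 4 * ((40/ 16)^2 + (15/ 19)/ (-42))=464.12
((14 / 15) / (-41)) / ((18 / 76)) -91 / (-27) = 6041 / 1845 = 3.27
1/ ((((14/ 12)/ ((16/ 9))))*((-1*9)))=-32/ 189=-0.17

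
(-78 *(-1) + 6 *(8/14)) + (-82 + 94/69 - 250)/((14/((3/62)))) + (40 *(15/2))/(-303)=79944513/1008182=79.30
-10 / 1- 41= -51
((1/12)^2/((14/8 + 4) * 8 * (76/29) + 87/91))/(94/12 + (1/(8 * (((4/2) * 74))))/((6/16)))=13949/1912410276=0.00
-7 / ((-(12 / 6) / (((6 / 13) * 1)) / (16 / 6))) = 56 / 13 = 4.31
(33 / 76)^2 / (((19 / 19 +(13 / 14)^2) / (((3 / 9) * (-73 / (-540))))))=5929 / 1299600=0.00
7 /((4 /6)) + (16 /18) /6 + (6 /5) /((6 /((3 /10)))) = 7228 /675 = 10.71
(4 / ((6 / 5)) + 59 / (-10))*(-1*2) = 77 / 15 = 5.13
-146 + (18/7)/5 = -5092/35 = -145.49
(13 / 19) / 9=13 / 171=0.08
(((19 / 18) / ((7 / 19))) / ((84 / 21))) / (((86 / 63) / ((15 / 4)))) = 5415 / 2752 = 1.97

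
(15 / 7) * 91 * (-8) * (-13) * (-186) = -3772080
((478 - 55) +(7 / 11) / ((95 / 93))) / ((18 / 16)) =1180496 / 3135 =376.55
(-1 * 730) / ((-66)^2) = -365 / 2178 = -0.17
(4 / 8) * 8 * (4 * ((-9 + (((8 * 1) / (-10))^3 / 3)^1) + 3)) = -37024 / 375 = -98.73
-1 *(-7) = 7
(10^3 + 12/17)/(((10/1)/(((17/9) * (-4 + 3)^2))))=8506/45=189.02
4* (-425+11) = -1656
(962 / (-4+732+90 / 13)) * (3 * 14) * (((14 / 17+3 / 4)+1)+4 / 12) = 25956203 / 162418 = 159.81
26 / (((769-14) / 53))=1378 / 755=1.83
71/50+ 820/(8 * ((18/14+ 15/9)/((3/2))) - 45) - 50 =-7059647/92150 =-76.61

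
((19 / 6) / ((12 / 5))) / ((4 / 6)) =95 / 48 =1.98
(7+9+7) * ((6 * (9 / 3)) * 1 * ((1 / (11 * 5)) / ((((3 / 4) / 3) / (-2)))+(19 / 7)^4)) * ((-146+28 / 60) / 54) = -358916375423 / 5942475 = -60398.47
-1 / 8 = -0.12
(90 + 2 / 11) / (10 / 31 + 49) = 30752 / 16819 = 1.83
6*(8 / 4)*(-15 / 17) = -180 / 17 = -10.59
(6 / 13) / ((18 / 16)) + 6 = 250 / 39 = 6.41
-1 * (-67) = 67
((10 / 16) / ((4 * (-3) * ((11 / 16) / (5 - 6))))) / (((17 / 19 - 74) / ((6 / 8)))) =-95 / 122232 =-0.00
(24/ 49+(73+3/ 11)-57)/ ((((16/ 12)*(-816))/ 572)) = -8.81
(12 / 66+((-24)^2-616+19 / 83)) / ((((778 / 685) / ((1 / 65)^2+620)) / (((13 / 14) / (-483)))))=864761021291 / 20813620828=41.55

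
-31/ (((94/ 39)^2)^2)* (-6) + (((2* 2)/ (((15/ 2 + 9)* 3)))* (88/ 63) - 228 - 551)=-17118079065421/ 22134233016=-773.38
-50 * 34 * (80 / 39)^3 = -870400000 / 59319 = -14673.21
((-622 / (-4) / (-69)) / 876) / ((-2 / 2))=311 / 120888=0.00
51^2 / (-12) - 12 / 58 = -216.96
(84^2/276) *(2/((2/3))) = 1764/23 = 76.70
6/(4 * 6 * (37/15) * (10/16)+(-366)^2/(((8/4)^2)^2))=24/33637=0.00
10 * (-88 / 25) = -176 / 5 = -35.20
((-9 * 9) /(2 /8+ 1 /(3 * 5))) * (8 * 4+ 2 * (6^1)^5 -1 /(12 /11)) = -75733785 /19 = -3985988.68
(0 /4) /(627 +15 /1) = 0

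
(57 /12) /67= 19 /268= 0.07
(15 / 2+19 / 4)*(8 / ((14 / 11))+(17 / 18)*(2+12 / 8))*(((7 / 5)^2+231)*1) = 6158516 / 225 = 27371.18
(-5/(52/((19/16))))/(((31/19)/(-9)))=16245/25792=0.63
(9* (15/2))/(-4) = -135/8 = -16.88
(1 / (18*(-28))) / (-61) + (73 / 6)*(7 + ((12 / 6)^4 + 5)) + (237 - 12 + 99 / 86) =749328679 / 1321992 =566.82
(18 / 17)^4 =104976 / 83521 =1.26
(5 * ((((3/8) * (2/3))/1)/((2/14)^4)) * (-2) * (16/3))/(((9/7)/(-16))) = 10756480/27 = 398388.15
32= 32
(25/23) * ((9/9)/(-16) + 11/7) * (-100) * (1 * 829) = -87563125/644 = -135967.59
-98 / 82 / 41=-49 / 1681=-0.03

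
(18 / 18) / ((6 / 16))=8 / 3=2.67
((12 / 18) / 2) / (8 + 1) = 1 / 27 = 0.04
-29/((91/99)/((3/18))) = -957/182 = -5.26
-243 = -243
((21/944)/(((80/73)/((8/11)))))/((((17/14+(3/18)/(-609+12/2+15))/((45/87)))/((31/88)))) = 62872929/28374840736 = 0.00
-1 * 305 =-305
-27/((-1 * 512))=27/512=0.05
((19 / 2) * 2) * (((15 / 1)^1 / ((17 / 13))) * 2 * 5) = 37050 / 17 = 2179.41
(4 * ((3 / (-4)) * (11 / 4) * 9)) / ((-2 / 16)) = 594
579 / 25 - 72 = -1221 / 25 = -48.84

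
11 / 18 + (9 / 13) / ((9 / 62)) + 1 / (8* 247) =7361 / 1368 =5.38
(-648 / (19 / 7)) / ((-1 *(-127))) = -4536 / 2413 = -1.88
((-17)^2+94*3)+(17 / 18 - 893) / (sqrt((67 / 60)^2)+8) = 776441 / 1641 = 473.15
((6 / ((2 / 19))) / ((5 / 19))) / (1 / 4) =4332 / 5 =866.40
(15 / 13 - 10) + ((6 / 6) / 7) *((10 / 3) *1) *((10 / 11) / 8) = -52805 / 6006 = -8.79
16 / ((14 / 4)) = 32 / 7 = 4.57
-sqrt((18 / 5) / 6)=-0.77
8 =8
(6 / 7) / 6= 1 / 7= 0.14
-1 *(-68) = 68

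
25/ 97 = 0.26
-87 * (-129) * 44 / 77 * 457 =20515644 / 7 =2930806.29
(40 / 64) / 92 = 5 / 736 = 0.01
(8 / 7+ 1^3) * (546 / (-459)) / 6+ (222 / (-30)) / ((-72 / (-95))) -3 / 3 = -4565 / 408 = -11.19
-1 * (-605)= 605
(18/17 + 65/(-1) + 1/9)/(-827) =9766/126531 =0.08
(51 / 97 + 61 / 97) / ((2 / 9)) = 504 / 97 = 5.20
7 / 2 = 3.50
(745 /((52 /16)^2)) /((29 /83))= 989360 /4901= 201.87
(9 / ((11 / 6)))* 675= 36450 / 11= 3313.64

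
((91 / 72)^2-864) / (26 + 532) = -4470695 / 2892672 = -1.55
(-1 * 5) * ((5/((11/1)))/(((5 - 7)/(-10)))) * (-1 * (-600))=-75000/11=-6818.18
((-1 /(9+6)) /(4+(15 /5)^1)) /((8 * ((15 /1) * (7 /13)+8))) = -13 /175560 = -0.00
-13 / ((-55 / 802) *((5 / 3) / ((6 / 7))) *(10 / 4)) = 375336 / 9625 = 39.00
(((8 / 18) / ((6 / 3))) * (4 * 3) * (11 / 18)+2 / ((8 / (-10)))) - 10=-10.87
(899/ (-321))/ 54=-899/ 17334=-0.05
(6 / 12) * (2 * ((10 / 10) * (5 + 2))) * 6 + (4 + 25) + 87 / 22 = 1649 / 22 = 74.95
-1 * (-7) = 7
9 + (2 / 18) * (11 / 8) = 659 / 72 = 9.15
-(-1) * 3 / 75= 1 / 25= 0.04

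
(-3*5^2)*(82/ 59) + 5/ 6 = -36605/ 354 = -103.40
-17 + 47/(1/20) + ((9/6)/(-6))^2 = 14769/16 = 923.06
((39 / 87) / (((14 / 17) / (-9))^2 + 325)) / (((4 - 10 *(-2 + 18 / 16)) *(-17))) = -1404 / 220635509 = -0.00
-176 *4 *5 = -3520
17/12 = 1.42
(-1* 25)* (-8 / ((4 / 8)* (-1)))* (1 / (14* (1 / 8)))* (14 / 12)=-800 / 3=-266.67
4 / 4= 1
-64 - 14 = -78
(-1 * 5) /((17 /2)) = -10 /17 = -0.59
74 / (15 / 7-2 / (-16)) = 4144 / 127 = 32.63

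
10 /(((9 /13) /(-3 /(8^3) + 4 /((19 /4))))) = 528775 /43776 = 12.08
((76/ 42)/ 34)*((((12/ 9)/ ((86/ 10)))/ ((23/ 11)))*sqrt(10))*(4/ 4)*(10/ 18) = 20900*sqrt(10)/ 9532971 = 0.01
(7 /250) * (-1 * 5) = -7 /50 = -0.14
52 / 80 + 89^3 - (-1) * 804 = 14115473 / 20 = 705773.65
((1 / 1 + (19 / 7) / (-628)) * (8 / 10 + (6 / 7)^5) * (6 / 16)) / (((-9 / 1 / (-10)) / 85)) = 3289745905 / 73883572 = 44.53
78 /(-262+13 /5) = -390 /1297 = -0.30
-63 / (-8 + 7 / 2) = 14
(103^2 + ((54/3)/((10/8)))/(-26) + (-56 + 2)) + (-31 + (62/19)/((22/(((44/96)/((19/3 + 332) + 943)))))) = 12892484417/1225120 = 10523.45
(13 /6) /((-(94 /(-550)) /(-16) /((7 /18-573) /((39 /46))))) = 521534200 /3807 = 136993.49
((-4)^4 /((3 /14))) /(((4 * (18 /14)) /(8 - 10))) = -12544 /27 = -464.59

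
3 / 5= 0.60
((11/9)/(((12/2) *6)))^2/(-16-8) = -121/2519424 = -0.00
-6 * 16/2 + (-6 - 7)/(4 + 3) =-349/7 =-49.86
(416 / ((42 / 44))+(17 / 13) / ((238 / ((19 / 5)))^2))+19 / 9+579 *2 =1595.92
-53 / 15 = -3.53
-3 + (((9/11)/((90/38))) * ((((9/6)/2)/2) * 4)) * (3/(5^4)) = -206079/68750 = -3.00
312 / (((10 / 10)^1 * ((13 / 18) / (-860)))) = -371520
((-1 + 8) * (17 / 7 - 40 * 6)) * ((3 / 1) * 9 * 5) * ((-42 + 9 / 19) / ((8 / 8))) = 177134445 / 19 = 9322865.53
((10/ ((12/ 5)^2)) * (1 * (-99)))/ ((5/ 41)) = -11275/ 8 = -1409.38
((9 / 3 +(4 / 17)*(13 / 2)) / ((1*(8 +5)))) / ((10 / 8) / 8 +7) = 2464 / 50609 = 0.05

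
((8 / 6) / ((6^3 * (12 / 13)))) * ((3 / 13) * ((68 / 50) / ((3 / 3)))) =17 / 8100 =0.00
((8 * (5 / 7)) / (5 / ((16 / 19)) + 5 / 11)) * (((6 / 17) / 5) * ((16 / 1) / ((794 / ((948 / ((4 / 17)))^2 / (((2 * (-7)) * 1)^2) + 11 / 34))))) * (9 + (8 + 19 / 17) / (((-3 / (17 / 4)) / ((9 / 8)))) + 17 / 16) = -55562764400 / 118060257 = -470.63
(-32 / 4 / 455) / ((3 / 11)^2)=-0.24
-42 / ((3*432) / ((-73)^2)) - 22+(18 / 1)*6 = -18727 / 216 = -86.70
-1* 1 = -1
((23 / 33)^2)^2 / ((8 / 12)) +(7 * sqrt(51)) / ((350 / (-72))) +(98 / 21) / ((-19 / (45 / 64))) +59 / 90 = -9.45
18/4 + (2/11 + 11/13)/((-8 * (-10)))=51627/11440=4.51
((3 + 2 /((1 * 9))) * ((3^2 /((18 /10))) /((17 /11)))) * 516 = 274340 /51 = 5379.22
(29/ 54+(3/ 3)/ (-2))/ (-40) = -1/ 1080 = -0.00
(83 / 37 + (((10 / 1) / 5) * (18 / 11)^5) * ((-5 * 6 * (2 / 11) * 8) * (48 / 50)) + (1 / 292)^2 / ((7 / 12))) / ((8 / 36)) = -431649013288123809 / 97805119174840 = -4413.36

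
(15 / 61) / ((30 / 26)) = 13 / 61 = 0.21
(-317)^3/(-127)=250826.87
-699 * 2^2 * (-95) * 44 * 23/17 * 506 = 136016564640/17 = 8000974390.59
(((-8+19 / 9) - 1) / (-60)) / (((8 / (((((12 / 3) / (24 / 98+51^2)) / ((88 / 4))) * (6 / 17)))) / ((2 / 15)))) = 1519 / 32177529450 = 0.00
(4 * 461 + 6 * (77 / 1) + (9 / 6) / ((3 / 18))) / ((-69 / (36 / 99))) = -9260 / 759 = -12.20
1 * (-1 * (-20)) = 20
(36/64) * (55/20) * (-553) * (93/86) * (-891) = 4536500661/5504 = 824218.87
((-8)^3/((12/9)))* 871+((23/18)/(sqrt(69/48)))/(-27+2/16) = -334464 - 16* sqrt(23)/1935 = -334464.04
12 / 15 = 4 / 5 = 0.80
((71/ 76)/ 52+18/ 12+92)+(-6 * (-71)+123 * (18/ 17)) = 43653023/ 67184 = 649.75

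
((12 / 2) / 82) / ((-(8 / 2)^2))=-3 / 656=-0.00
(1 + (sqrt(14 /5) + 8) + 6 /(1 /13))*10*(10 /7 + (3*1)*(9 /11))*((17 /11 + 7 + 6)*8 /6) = 382720*sqrt(70) /2541 + 55494400 /847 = 66778.93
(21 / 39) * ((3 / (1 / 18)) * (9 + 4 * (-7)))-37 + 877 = 287.54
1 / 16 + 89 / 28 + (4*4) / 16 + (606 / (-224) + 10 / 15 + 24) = 2201 / 84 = 26.20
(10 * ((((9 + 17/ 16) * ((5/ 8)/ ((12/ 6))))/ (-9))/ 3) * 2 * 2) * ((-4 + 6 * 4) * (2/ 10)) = -4025/ 216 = -18.63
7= 7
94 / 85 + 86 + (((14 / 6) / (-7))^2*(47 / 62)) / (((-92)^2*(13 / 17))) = 454589793739 / 5218817760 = 87.11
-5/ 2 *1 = -5/ 2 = -2.50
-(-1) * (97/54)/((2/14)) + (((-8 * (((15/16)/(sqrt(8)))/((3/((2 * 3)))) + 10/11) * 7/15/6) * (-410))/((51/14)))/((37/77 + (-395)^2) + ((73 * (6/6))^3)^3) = 773465 * sqrt(2)/1387132326023884838478 + 52325713853900993684969/4161396978071654515434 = 12.57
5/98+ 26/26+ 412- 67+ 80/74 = 1258701/3626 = 347.13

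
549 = 549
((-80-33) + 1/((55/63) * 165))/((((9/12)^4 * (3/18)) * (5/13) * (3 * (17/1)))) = -2275047424/20827125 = -109.23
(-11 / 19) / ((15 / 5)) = -11 / 57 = -0.19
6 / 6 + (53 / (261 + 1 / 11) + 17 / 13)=93739 / 37336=2.51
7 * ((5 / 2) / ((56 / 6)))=15 / 8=1.88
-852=-852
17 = 17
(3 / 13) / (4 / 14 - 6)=-21 / 520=-0.04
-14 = -14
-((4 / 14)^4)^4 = -65536 / 33232930569601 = -0.00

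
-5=-5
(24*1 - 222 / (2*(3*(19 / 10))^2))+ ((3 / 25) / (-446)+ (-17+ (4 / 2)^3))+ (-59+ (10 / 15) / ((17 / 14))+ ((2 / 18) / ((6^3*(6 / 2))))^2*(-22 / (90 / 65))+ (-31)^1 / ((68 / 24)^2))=-50.73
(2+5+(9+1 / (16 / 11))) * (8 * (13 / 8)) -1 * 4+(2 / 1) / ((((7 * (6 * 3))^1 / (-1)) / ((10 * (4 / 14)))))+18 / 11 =16650845 / 77616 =214.53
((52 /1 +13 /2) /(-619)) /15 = -39 /6190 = -0.01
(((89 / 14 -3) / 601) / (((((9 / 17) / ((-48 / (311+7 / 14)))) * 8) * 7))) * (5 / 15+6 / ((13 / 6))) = -193358 / 2146567059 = -0.00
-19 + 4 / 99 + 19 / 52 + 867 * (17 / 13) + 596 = 8809129 / 5148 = 1711.18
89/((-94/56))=-2492/47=-53.02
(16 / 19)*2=32 / 19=1.68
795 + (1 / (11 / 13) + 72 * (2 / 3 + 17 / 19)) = 189898 / 209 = 908.60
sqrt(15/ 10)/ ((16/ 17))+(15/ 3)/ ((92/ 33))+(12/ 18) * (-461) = -84329/ 276+17 * sqrt(6)/ 32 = -304.24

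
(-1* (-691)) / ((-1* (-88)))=691 / 88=7.85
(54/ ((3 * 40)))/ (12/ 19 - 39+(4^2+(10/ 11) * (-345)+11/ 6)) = -5643/ 4190510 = -0.00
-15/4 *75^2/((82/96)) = -1012500/41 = -24695.12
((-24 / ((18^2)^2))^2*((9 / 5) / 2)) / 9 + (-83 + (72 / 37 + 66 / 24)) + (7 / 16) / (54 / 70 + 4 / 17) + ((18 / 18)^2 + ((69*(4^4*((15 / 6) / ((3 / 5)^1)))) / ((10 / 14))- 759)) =866731433838740191 / 8480395355760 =102204.13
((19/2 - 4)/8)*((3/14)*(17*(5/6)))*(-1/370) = -187/33152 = -0.01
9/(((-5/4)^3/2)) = -1152/125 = -9.22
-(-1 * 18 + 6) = 12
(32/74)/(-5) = -0.09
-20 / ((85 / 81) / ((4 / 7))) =-10.89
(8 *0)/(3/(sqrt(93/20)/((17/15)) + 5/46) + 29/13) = 0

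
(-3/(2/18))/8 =-27/8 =-3.38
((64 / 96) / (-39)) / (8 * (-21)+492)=-1 / 18954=-0.00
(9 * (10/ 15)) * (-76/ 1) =-456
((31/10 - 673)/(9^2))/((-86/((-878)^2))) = 430345993/5805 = 74133.68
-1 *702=-702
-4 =-4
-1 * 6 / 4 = -3 / 2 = -1.50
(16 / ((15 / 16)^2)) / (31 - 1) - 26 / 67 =49466 / 226125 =0.22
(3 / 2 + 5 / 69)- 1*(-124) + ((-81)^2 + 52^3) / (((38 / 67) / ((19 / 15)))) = 328803.01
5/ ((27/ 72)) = 40/ 3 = 13.33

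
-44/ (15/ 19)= -836/ 15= -55.73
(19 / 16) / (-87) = -19 / 1392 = -0.01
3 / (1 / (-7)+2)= 21 / 13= 1.62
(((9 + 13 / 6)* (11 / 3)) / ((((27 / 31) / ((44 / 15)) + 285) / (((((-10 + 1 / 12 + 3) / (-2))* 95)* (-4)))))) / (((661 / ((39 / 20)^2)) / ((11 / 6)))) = -736771723831 / 370403776800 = -1.99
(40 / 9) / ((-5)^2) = 8 / 45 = 0.18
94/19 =4.95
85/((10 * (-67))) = -17/134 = -0.13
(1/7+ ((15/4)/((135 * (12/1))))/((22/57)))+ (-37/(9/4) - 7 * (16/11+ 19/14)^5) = -23133764541785/18560805648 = -1246.38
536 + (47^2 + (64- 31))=2778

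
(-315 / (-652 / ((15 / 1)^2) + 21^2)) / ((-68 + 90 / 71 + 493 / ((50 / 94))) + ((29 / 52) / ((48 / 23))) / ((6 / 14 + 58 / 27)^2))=-8274684108600000 / 9898956953319154673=-0.00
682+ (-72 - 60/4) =595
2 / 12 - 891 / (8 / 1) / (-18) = 305 / 48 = 6.35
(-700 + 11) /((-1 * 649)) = 689 /649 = 1.06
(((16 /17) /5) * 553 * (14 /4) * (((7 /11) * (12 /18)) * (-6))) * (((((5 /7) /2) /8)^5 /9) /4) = -49375 /10809114624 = -0.00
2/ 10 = 0.20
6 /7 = 0.86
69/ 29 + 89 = 2650/ 29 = 91.38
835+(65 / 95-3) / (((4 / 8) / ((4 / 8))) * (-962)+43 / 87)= 835.00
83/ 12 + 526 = 6395/ 12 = 532.92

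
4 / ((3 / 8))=32 / 3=10.67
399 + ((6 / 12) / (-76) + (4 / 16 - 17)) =58101 / 152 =382.24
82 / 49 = 1.67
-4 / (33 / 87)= -116 / 11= -10.55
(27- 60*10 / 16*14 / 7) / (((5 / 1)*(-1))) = 48 / 5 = 9.60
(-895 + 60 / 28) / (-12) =3125 / 42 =74.40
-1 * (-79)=79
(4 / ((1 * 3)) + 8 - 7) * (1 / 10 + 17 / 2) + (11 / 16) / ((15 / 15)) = 4981 / 240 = 20.75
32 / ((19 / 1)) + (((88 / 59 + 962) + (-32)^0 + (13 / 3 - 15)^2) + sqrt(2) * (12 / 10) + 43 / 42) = 6 * sqrt(2) / 5 + 152683723 / 141246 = 1082.67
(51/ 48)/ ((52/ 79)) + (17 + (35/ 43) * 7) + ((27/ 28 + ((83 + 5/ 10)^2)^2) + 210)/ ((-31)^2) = 12179971865287/ 240665152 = 50609.62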